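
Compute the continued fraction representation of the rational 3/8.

[0; 2, 1, 2]

Run the Euclidean algorithm on 3 and 8; the successive quotients are the partial quotients a_0, a_1, ... (each step inverts the fractional part left over by the previous one):
  3 = 0*8 + 3, so a_0 = 0.
  8 = 2*3 + 2, so a_1 = 2.
  3 = 1*2 + 1, so a_2 = 1.
  2 = 2*1 + 0, so a_3 = 2.
The remainder reaches 0 after 4 divisions, so the expansion has 4 partial quotients, read off in order.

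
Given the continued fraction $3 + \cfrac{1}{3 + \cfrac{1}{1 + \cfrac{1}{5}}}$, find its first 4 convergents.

3/1, 10/3, 13/4, 75/23

Using the convergent recurrence p_i = a_i*p_{i-1} + p_{i-2}, q_i = a_i*q_{i-1} + q_{i-2} with p_{-2}=0, p_{-1}=1, q_{-2}=1, q_{-1}=0:
  i=0: a_0=3, p_0 = 3*1 + 0 = 3, q_0 = 3*0 + 1 = 1.
  i=1: a_1=3, p_1 = 3*3 + 1 = 10, q_1 = 3*1 + 0 = 3.
  i=2: a_2=1, p_2 = 1*10 + 3 = 13, q_2 = 1*3 + 1 = 4.
  i=3: a_3=5, p_3 = 5*13 + 10 = 75, q_3 = 5*4 + 3 = 23.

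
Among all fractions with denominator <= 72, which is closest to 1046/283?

207/56

Expand x = 1046/283 as a continued fraction with the Euclidean algorithm:
  1046 = 3*283 + 197, so a_0 = 3.
  283 = 1*197 + 86, so a_1 = 1.
  197 = 2*86 + 25, so a_2 = 2.
  86 = 3*25 + 11, so a_3 = 3.
  25 = 2*11 + 3, so a_4 = 2.
  11 = 3*3 + 2, so a_5 = 3.
  3 = 1*2 + 1, so a_6 = 1.
  2 = 2*1 + 0, so a_7 = 2.
so x = [3; 1, 2, 3, 2, 3, 1, 2].
Convergents (p_i = a_i*p_{i-1} + p_{i-2}, q_i = a_i*q_{i-1} + q_{i-2} with p_{-2}=0, p_{-1}=1, q_{-2}=1, q_{-1}=0), until the denominator exceeds 72:
  i=0: a_0=3, p_0 = 3*1 + 0 = 3, q_0 = 3*0 + 1 = 1.
  i=1: a_1=1, p_1 = 1*3 + 1 = 4, q_1 = 1*1 + 0 = 1.
  i=2: a_2=2, p_2 = 2*4 + 3 = 11, q_2 = 2*1 + 1 = 3.
  i=3: a_3=3, p_3 = 3*11 + 4 = 37, q_3 = 3*3 + 1 = 10.
  i=4: a_4=2, p_4 = 2*37 + 11 = 85, q_4 = 2*10 + 3 = 23.
  i=5: a_5=3, p_5 = 3*85 + 37 = 292, q_5 = 3*23 + 10 = 79.
q_5 = 79 > 72, so the last convergent with denominator <= 72 is p_4/q_4 = 85/23.
The closest fraction with denominator <= 72 is either p_4/q_4 or the intermediate fraction (k*p_4 + p_3)/(k*q_4 + q_3) with the largest k >= 1 whose denominator stays <= 72; these approach x as k grows, and every other convergent or intermediate fraction in range is farther away.
Largest k: floor((72 - q_3)/q_4) = floor((72 - 10)/23) = 2.
That gives (2*85 + 37)/(2*23 + 10) = 207/56.
Compare the errors: |x - 85/23| = |1046*23 - 85*283|/(283*23) = 3/6509, and |x - 207/56| = |1046*56 - 207*283|/(283*56) = 5/15848.
Cross-multiplying, 5*6509 = 32545 < 47544 = 3*15848, so 5/15848 is smaller: the intermediate fraction 207/56 is closer to x than 85/23.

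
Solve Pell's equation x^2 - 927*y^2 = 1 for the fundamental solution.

First expand sqrt(927) as a continued fraction. With x_i = (sqrt(927) + m_i)/d_i and (m_0, d_0) = (0, 1): a_0 = floor(sqrt(927)) = 30, since 30^2 = 900 <= 927 < 961 = 31^2.
Iterate m_{i+1} = d_i*a_i - m_i, d_{i+1} = (927 - m_{i+1}^2)/d_i, a_{i+1} = floor((a_0 + m_{i+1})/d_{i+1}):
  m_1 = 1*30 - 0 = 30, d_1 = (927 - 30^2)/1 = 27/1 = 27, a_1 = floor((30 + 30)/27) = 2.
  m_2 = 27*2 - 30 = 24, d_2 = (927 - 24^2)/27 = 351/27 = 13, a_2 = floor((30 + 24)/13) = 4.
  m_3 = 13*4 - 24 = 28, d_3 = (927 - 28^2)/13 = 143/13 = 11, a_3 = floor((30 + 28)/11) = 5.
  m_4 = 11*5 - 28 = 27, d_4 = (927 - 27^2)/11 = 198/11 = 18, a_4 = floor((30 + 27)/18) = 3.
  m_5 = 18*3 - 27 = 27, d_5 = (927 - 27^2)/18 = 198/18 = 11, a_5 = floor((30 + 27)/11) = 5.
  m_6 = 11*5 - 27 = 28, d_6 = (927 - 28^2)/11 = 143/11 = 13, a_6 = floor((30 + 28)/13) = 4.
  m_7 = 13*4 - 28 = 24, d_7 = (927 - 24^2)/13 = 351/13 = 27, a_7 = floor((30 + 24)/27) = 2.
  m_8 = 27*2 - 24 = 30, d_8 = (927 - 30^2)/27 = 27/27 = 1, a_8 = floor((30 + 30)/1) = 60.
  m_9 = 1*60 - 30 = 30, d_9 = (927 - 30^2)/1 = 27/1 = 27: (m_9, d_9) = (m_1, d_1) = (30, 27), so from here the quotients repeat a_1, ..., a_8; the period length is 8.
So sqrt(927) = [30; (2, 4, 5, 3, 5, 4, 2, 60)] with period length k = 8.
k is even, so the fundamental solution of x^2 - 927y^2 = 1 is (p_{k-1}, q_{k-1}) = (p_7, q_7); compute convergents through index 7.
Convergents (p_i = a_i*p_{i-1} + p_{i-2}, q_i = a_i*q_{i-1} + q_{i-2} with p_{-2}=0, p_{-1}=1, q_{-2}=1, q_{-1}=0):
  i=0: a_0=30, p_0 = 30*1 + 0 = 30, q_0 = 30*0 + 1 = 1.
  i=1: a_1=2, p_1 = 2*30 + 1 = 61, q_1 = 2*1 + 0 = 2.
  i=2: a_2=4, p_2 = 4*61 + 30 = 274, q_2 = 4*2 + 1 = 9.
  i=3: a_3=5, p_3 = 5*274 + 61 = 1431, q_3 = 5*9 + 2 = 47.
  i=4: a_4=3, p_4 = 3*1431 + 274 = 4567, q_4 = 3*47 + 9 = 150.
  i=5: a_5=5, p_5 = 5*4567 + 1431 = 24266, q_5 = 5*150 + 47 = 797.
  i=6: a_6=4, p_6 = 4*24266 + 4567 = 101631, q_6 = 4*797 + 150 = 3338.
  i=7: a_7=2, p_7 = 2*101631 + 24266 = 227528, q_7 = 2*3338 + 797 = 7473.
Check: 227528^2 - 927*7473^2 = 51768990784 - 51768990783 = 1, so (x, y) = (227528, 7473) solves the equation, and by the theorem it is the least positive solution.

(x, y) = (227528, 7473)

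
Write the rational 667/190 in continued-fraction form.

[3; 1, 1, 23, 4]

Run the Euclidean algorithm on 667 and 190; the successive quotients are the partial quotients a_0, a_1, ... (each step inverts the fractional part left over by the previous one):
  667 = 3*190 + 97, so a_0 = 3.
  190 = 1*97 + 93, so a_1 = 1.
  97 = 1*93 + 4, so a_2 = 1.
  93 = 23*4 + 1, so a_3 = 23.
  4 = 4*1 + 0, so a_4 = 4.
The remainder reaches 0 after 5 divisions, so the expansion has 5 partial quotients, read off in order.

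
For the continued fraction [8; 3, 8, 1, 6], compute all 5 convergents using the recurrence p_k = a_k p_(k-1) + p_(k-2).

8/1, 25/3, 208/25, 233/28, 1606/193

Using the convergent recurrence p_i = a_i*p_{i-1} + p_{i-2}, q_i = a_i*q_{i-1} + q_{i-2} with p_{-2}=0, p_{-1}=1, q_{-2}=1, q_{-1}=0:
  i=0: a_0=8, p_0 = 8*1 + 0 = 8, q_0 = 8*0 + 1 = 1.
  i=1: a_1=3, p_1 = 3*8 + 1 = 25, q_1 = 3*1 + 0 = 3.
  i=2: a_2=8, p_2 = 8*25 + 8 = 208, q_2 = 8*3 + 1 = 25.
  i=3: a_3=1, p_3 = 1*208 + 25 = 233, q_3 = 1*25 + 3 = 28.
  i=4: a_4=6, p_4 = 6*233 + 208 = 1606, q_4 = 6*28 + 25 = 193.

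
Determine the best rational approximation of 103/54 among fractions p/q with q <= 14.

Expand x = 103/54 as a continued fraction with the Euclidean algorithm:
  103 = 1*54 + 49, so a_0 = 1.
  54 = 1*49 + 5, so a_1 = 1.
  49 = 9*5 + 4, so a_2 = 9.
  5 = 1*4 + 1, so a_3 = 1.
  4 = 4*1 + 0, so a_4 = 4.
so x = [1; 1, 9, 1, 4].
Convergents (p_i = a_i*p_{i-1} + p_{i-2}, q_i = a_i*q_{i-1} + q_{i-2} with p_{-2}=0, p_{-1}=1, q_{-2}=1, q_{-1}=0), until the denominator exceeds 14:
  i=0: a_0=1, p_0 = 1*1 + 0 = 1, q_0 = 1*0 + 1 = 1.
  i=1: a_1=1, p_1 = 1*1 + 1 = 2, q_1 = 1*1 + 0 = 1.
  i=2: a_2=9, p_2 = 9*2 + 1 = 19, q_2 = 9*1 + 1 = 10.
  i=3: a_3=1, p_3 = 1*19 + 2 = 21, q_3 = 1*10 + 1 = 11.
  i=4: a_4=4, p_4 = 4*21 + 19 = 103, q_4 = 4*11 + 10 = 54.
q_4 = 54 > 14, so the last convergent with denominator <= 14 is p_3/q_3 = 21/11.
The closest fraction with denominator <= 14 is either p_3/q_3 or the intermediate fraction (k*p_3 + p_2)/(k*q_3 + q_2) with the largest k >= 1 whose denominator stays <= 14; these approach x as k grows, and every other convergent or intermediate fraction in range is farther away.
Largest k: floor((14 - q_2)/q_3) = floor((14 - 10)/11) = 0.
Since k = 0, no intermediate fraction beyond p_3/q_3 has denominator <= 14, so the convergent 21/11 is the closest (its error is |103*11 - 21*54|/(54*11) = 1/594).

21/11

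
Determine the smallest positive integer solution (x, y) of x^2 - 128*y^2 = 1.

First expand sqrt(128) as a continued fraction. With x_i = (sqrt(128) + m_i)/d_i and (m_0, d_0) = (0, 1): a_0 = floor(sqrt(128)) = 11, since 11^2 = 121 <= 128 < 144 = 12^2.
Iterate m_{i+1} = d_i*a_i - m_i, d_{i+1} = (128 - m_{i+1}^2)/d_i, a_{i+1} = floor((a_0 + m_{i+1})/d_{i+1}):
  m_1 = 1*11 - 0 = 11, d_1 = (128 - 11^2)/1 = 7/1 = 7, a_1 = floor((11 + 11)/7) = 3.
  m_2 = 7*3 - 11 = 10, d_2 = (128 - 10^2)/7 = 28/7 = 4, a_2 = floor((11 + 10)/4) = 5.
  m_3 = 4*5 - 10 = 10, d_3 = (128 - 10^2)/4 = 28/4 = 7, a_3 = floor((11 + 10)/7) = 3.
  m_4 = 7*3 - 10 = 11, d_4 = (128 - 11^2)/7 = 7/7 = 1, a_4 = floor((11 + 11)/1) = 22.
  m_5 = 1*22 - 11 = 11, d_5 = (128 - 11^2)/1 = 7/1 = 7: (m_5, d_5) = (m_1, d_1) = (11, 7), so from here the quotients repeat a_1, ..., a_4; the period length is 4.
So sqrt(128) = [11; (3, 5, 3, 22)] with period length k = 4.
k is even, so the fundamental solution of x^2 - 128y^2 = 1 is (p_{k-1}, q_{k-1}) = (p_3, q_3); compute convergents through index 3.
Convergents (p_i = a_i*p_{i-1} + p_{i-2}, q_i = a_i*q_{i-1} + q_{i-2} with p_{-2}=0, p_{-1}=1, q_{-2}=1, q_{-1}=0):
  i=0: a_0=11, p_0 = 11*1 + 0 = 11, q_0 = 11*0 + 1 = 1.
  i=1: a_1=3, p_1 = 3*11 + 1 = 34, q_1 = 3*1 + 0 = 3.
  i=2: a_2=5, p_2 = 5*34 + 11 = 181, q_2 = 5*3 + 1 = 16.
  i=3: a_3=3, p_3 = 3*181 + 34 = 577, q_3 = 3*16 + 3 = 51.
Check: 577^2 - 128*51^2 = 332929 - 332928 = 1, so (x, y) = (577, 51) solves the equation, and by the theorem it is the least positive solution.

(x, y) = (577, 51)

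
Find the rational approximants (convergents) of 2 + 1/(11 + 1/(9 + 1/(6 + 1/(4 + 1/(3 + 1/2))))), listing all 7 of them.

2/1, 23/11, 209/100, 1277/611, 5317/2544, 17228/8243, 39773/19030

Using the convergent recurrence p_i = a_i*p_{i-1} + p_{i-2}, q_i = a_i*q_{i-1} + q_{i-2} with p_{-2}=0, p_{-1}=1, q_{-2}=1, q_{-1}=0:
  i=0: a_0=2, p_0 = 2*1 + 0 = 2, q_0 = 2*0 + 1 = 1.
  i=1: a_1=11, p_1 = 11*2 + 1 = 23, q_1 = 11*1 + 0 = 11.
  i=2: a_2=9, p_2 = 9*23 + 2 = 209, q_2 = 9*11 + 1 = 100.
  i=3: a_3=6, p_3 = 6*209 + 23 = 1277, q_3 = 6*100 + 11 = 611.
  i=4: a_4=4, p_4 = 4*1277 + 209 = 5317, q_4 = 4*611 + 100 = 2544.
  i=5: a_5=3, p_5 = 3*5317 + 1277 = 17228, q_5 = 3*2544 + 611 = 8243.
  i=6: a_6=2, p_6 = 2*17228 + 5317 = 39773, q_6 = 2*8243 + 2544 = 19030.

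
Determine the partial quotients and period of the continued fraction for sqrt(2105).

[45; (1, 7, 2, 1, 5, 18, 5, 1, 2, 7, 1, 90)]

Write x_i = (sqrt(2105) + m_i)/d_i with (m_0, d_0) = (0, 1). a_0 = floor(sqrt(2105)) = 45, since 45^2 = 2025 <= 2105 < 2116 = 46^2.
Iterate m_{i+1} = d_i*a_i - m_i, d_{i+1} = (2105 - m_{i+1}^2)/d_i, a_{i+1} = floor((a_0 + m_{i+1})/d_{i+1}):
  m_1 = 1*45 - 0 = 45, d_1 = (2105 - 45^2)/1 = 80/1 = 80, a_1 = floor((45 + 45)/80) = 1.
  m_2 = 80*1 - 45 = 35, d_2 = (2105 - 35^2)/80 = 880/80 = 11, a_2 = floor((45 + 35)/11) = 7.
  m_3 = 11*7 - 35 = 42, d_3 = (2105 - 42^2)/11 = 341/11 = 31, a_3 = floor((45 + 42)/31) = 2.
  m_4 = 31*2 - 42 = 20, d_4 = (2105 - 20^2)/31 = 1705/31 = 55, a_4 = floor((45 + 20)/55) = 1.
  m_5 = 55*1 - 20 = 35, d_5 = (2105 - 35^2)/55 = 880/55 = 16, a_5 = floor((45 + 35)/16) = 5.
  m_6 = 16*5 - 35 = 45, d_6 = (2105 - 45^2)/16 = 80/16 = 5, a_6 = floor((45 + 45)/5) = 18.
  m_7 = 5*18 - 45 = 45, d_7 = (2105 - 45^2)/5 = 80/5 = 16, a_7 = floor((45 + 45)/16) = 5.
  m_8 = 16*5 - 45 = 35, d_8 = (2105 - 35^2)/16 = 880/16 = 55, a_8 = floor((45 + 35)/55) = 1.
  m_9 = 55*1 - 35 = 20, d_9 = (2105 - 20^2)/55 = 1705/55 = 31, a_9 = floor((45 + 20)/31) = 2.
  m_10 = 31*2 - 20 = 42, d_10 = (2105 - 42^2)/31 = 341/31 = 11, a_10 = floor((45 + 42)/11) = 7.
  m_11 = 11*7 - 42 = 35, d_11 = (2105 - 35^2)/11 = 880/11 = 80, a_11 = floor((45 + 35)/80) = 1.
  m_12 = 80*1 - 35 = 45, d_12 = (2105 - 45^2)/80 = 80/80 = 1, a_12 = floor((45 + 45)/1) = 90.
  m_13 = 1*90 - 45 = 45, d_13 = (2105 - 45^2)/1 = 80/1 = 80: (m_13, d_13) = (m_1, d_1) = (45, 80), so from here the quotients repeat a_1, ..., a_12; the period length is 12.
Hence the expansion of sqrt(2105) is a_0 = 45 followed by the repeating block 1, 7, 2, 1, 5, 18, 5, 1, 2, 7, 1, 90 (period 12).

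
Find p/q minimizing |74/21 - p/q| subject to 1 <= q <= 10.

7/2

Expand x = 74/21 as a continued fraction with the Euclidean algorithm:
  74 = 3*21 + 11, so a_0 = 3.
  21 = 1*11 + 10, so a_1 = 1.
  11 = 1*10 + 1, so a_2 = 1.
  10 = 10*1 + 0, so a_3 = 10.
so x = [3; 1, 1, 10].
Convergents (p_i = a_i*p_{i-1} + p_{i-2}, q_i = a_i*q_{i-1} + q_{i-2} with p_{-2}=0, p_{-1}=1, q_{-2}=1, q_{-1}=0), until the denominator exceeds 10:
  i=0: a_0=3, p_0 = 3*1 + 0 = 3, q_0 = 3*0 + 1 = 1.
  i=1: a_1=1, p_1 = 1*3 + 1 = 4, q_1 = 1*1 + 0 = 1.
  i=2: a_2=1, p_2 = 1*4 + 3 = 7, q_2 = 1*1 + 1 = 2.
  i=3: a_3=10, p_3 = 10*7 + 4 = 74, q_3 = 10*2 + 1 = 21.
q_3 = 21 > 10, so the last convergent with denominator <= 10 is p_2/q_2 = 7/2.
The closest fraction with denominator <= 10 is either p_2/q_2 or the intermediate fraction (k*p_2 + p_1)/(k*q_2 + q_1) with the largest k >= 1 whose denominator stays <= 10; these approach x as k grows, and every other convergent or intermediate fraction in range is farther away.
Largest k: floor((10 - q_1)/q_2) = floor((10 - 1)/2) = 4.
That gives (4*7 + 4)/(4*2 + 1) = 32/9.
Compare the errors: |x - 7/2| = |74*2 - 7*21|/(21*2) = 1/42, and |x - 32/9| = |74*9 - 32*21|/(21*9) = 6/189.
Cross-multiplying, 1*189 = 189 < 252 = 6*42, so 1/42 is smaller: the convergent 7/2 is closer to x than 32/9.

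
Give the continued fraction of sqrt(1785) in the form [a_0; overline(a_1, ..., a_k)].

[42; overline(4, 84)]

Write x_i = (sqrt(1785) + m_i)/d_i with (m_0, d_0) = (0, 1). a_0 = floor(sqrt(1785)) = 42, since 42^2 = 1764 <= 1785 < 1849 = 43^2.
Iterate m_{i+1} = d_i*a_i - m_i, d_{i+1} = (1785 - m_{i+1}^2)/d_i, a_{i+1} = floor((a_0 + m_{i+1})/d_{i+1}):
  m_1 = 1*42 - 0 = 42, d_1 = (1785 - 42^2)/1 = 21/1 = 21, a_1 = floor((42 + 42)/21) = 4.
  m_2 = 21*4 - 42 = 42, d_2 = (1785 - 42^2)/21 = 21/21 = 1, a_2 = floor((42 + 42)/1) = 84.
  m_3 = 1*84 - 42 = 42, d_3 = (1785 - 42^2)/1 = 21/1 = 21: (m_3, d_3) = (m_1, d_1) = (42, 21), so from here the quotients repeat a_1, a_2; the period length is 2.
Hence the expansion of sqrt(1785) is a_0 = 42 followed by the repeating block 4, 84 (period 2).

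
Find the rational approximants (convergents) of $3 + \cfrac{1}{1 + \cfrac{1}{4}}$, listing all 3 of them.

Using the convergent recurrence p_i = a_i*p_{i-1} + p_{i-2}, q_i = a_i*q_{i-1} + q_{i-2} with p_{-2}=0, p_{-1}=1, q_{-2}=1, q_{-1}=0:
  i=0: a_0=3, p_0 = 3*1 + 0 = 3, q_0 = 3*0 + 1 = 1.
  i=1: a_1=1, p_1 = 1*3 + 1 = 4, q_1 = 1*1 + 0 = 1.
  i=2: a_2=4, p_2 = 4*4 + 3 = 19, q_2 = 4*1 + 1 = 5.

3/1, 4/1, 19/5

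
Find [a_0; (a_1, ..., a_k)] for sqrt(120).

Write x_i = (sqrt(120) + m_i)/d_i with (m_0, d_0) = (0, 1). a_0 = floor(sqrt(120)) = 10, since 10^2 = 100 <= 120 < 121 = 11^2.
Iterate m_{i+1} = d_i*a_i - m_i, d_{i+1} = (120 - m_{i+1}^2)/d_i, a_{i+1} = floor((a_0 + m_{i+1})/d_{i+1}):
  m_1 = 1*10 - 0 = 10, d_1 = (120 - 10^2)/1 = 20/1 = 20, a_1 = floor((10 + 10)/20) = 1.
  m_2 = 20*1 - 10 = 10, d_2 = (120 - 10^2)/20 = 20/20 = 1, a_2 = floor((10 + 10)/1) = 20.
  m_3 = 1*20 - 10 = 10, d_3 = (120 - 10^2)/1 = 20/1 = 20: (m_3, d_3) = (m_1, d_1) = (10, 20), so from here the quotients repeat a_1, a_2; the period length is 2.
Hence the expansion of sqrt(120) is a_0 = 10 followed by the repeating block 1, 20 (period 2).

[10; (1, 20)]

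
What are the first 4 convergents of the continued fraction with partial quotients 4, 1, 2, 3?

4/1, 5/1, 14/3, 47/10

Using the convergent recurrence p_i = a_i*p_{i-1} + p_{i-2}, q_i = a_i*q_{i-1} + q_{i-2} with p_{-2}=0, p_{-1}=1, q_{-2}=1, q_{-1}=0:
  i=0: a_0=4, p_0 = 4*1 + 0 = 4, q_0 = 4*0 + 1 = 1.
  i=1: a_1=1, p_1 = 1*4 + 1 = 5, q_1 = 1*1 + 0 = 1.
  i=2: a_2=2, p_2 = 2*5 + 4 = 14, q_2 = 2*1 + 1 = 3.
  i=3: a_3=3, p_3 = 3*14 + 5 = 47, q_3 = 3*3 + 1 = 10.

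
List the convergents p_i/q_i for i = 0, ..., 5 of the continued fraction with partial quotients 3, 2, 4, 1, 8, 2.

Using the convergent recurrence p_i = a_i*p_{i-1} + p_{i-2}, q_i = a_i*q_{i-1} + q_{i-2} with p_{-2}=0, p_{-1}=1, q_{-2}=1, q_{-1}=0:
  i=0: a_0=3, p_0 = 3*1 + 0 = 3, q_0 = 3*0 + 1 = 1.
  i=1: a_1=2, p_1 = 2*3 + 1 = 7, q_1 = 2*1 + 0 = 2.
  i=2: a_2=4, p_2 = 4*7 + 3 = 31, q_2 = 4*2 + 1 = 9.
  i=3: a_3=1, p_3 = 1*31 + 7 = 38, q_3 = 1*9 + 2 = 11.
  i=4: a_4=8, p_4 = 8*38 + 31 = 335, q_4 = 8*11 + 9 = 97.
  i=5: a_5=2, p_5 = 2*335 + 38 = 708, q_5 = 2*97 + 11 = 205.

3/1, 7/2, 31/9, 38/11, 335/97, 708/205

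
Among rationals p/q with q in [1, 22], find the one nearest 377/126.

Expand x = 377/126 as a continued fraction with the Euclidean algorithm:
  377 = 2*126 + 125, so a_0 = 2.
  126 = 1*125 + 1, so a_1 = 1.
  125 = 125*1 + 0, so a_2 = 125.
so x = [2; 1, 125].
Convergents (p_i = a_i*p_{i-1} + p_{i-2}, q_i = a_i*q_{i-1} + q_{i-2} with p_{-2}=0, p_{-1}=1, q_{-2}=1, q_{-1}=0), until the denominator exceeds 22:
  i=0: a_0=2, p_0 = 2*1 + 0 = 2, q_0 = 2*0 + 1 = 1.
  i=1: a_1=1, p_1 = 1*2 + 1 = 3, q_1 = 1*1 + 0 = 1.
  i=2: a_2=125, p_2 = 125*3 + 2 = 377, q_2 = 125*1 + 1 = 126.
q_2 = 126 > 22, so the last convergent with denominator <= 22 is p_1/q_1 = 3/1.
The closest fraction with denominator <= 22 is either p_1/q_1 or the intermediate fraction (k*p_1 + p_0)/(k*q_1 + q_0) with the largest k >= 1 whose denominator stays <= 22; these approach x as k grows, and every other convergent or intermediate fraction in range is farther away.
Largest k: floor((22 - q_0)/q_1) = floor((22 - 1)/1) = 21.
That gives (21*3 + 2)/(21*1 + 1) = 65/22.
Compare the errors: |x - 3/1| = |377*1 - 3*126|/(126*1) = 1/126, and |x - 65/22| = |377*22 - 65*126|/(126*22) = 104/2772.
Cross-multiplying, 1*2772 = 2772 < 13104 = 104*126, so 1/126 is smaller: the convergent 3/1 is closer to x than 65/22.

3/1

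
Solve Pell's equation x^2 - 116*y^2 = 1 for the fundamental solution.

First expand sqrt(116) as a continued fraction. With x_i = (sqrt(116) + m_i)/d_i and (m_0, d_0) = (0, 1): a_0 = floor(sqrt(116)) = 10, since 10^2 = 100 <= 116 < 121 = 11^2.
Iterate m_{i+1} = d_i*a_i - m_i, d_{i+1} = (116 - m_{i+1}^2)/d_i, a_{i+1} = floor((a_0 + m_{i+1})/d_{i+1}):
  m_1 = 1*10 - 0 = 10, d_1 = (116 - 10^2)/1 = 16/1 = 16, a_1 = floor((10 + 10)/16) = 1.
  m_2 = 16*1 - 10 = 6, d_2 = (116 - 6^2)/16 = 80/16 = 5, a_2 = floor((10 + 6)/5) = 3.
  m_3 = 5*3 - 6 = 9, d_3 = (116 - 9^2)/5 = 35/5 = 7, a_3 = floor((10 + 9)/7) = 2.
  m_4 = 7*2 - 9 = 5, d_4 = (116 - 5^2)/7 = 91/7 = 13, a_4 = floor((10 + 5)/13) = 1.
  m_5 = 13*1 - 5 = 8, d_5 = (116 - 8^2)/13 = 52/13 = 4, a_5 = floor((10 + 8)/4) = 4.
  m_6 = 4*4 - 8 = 8, d_6 = (116 - 8^2)/4 = 52/4 = 13, a_6 = floor((10 + 8)/13) = 1.
  m_7 = 13*1 - 8 = 5, d_7 = (116 - 5^2)/13 = 91/13 = 7, a_7 = floor((10 + 5)/7) = 2.
  m_8 = 7*2 - 5 = 9, d_8 = (116 - 9^2)/7 = 35/7 = 5, a_8 = floor((10 + 9)/5) = 3.
  m_9 = 5*3 - 9 = 6, d_9 = (116 - 6^2)/5 = 80/5 = 16, a_9 = floor((10 + 6)/16) = 1.
  m_10 = 16*1 - 6 = 10, d_10 = (116 - 10^2)/16 = 16/16 = 1, a_10 = floor((10 + 10)/1) = 20.
  m_11 = 1*20 - 10 = 10, d_11 = (116 - 10^2)/1 = 16/1 = 16: (m_11, d_11) = (m_1, d_1) = (10, 16), so from here the quotients repeat a_1, ..., a_10; the period length is 10.
So sqrt(116) = [10; (1, 3, 2, 1, 4, 1, 2, 3, 1, 20)] with period length k = 10.
k is even, so the fundamental solution of x^2 - 116y^2 = 1 is (p_{k-1}, q_{k-1}) = (p_9, q_9); compute convergents through index 9.
Convergents (p_i = a_i*p_{i-1} + p_{i-2}, q_i = a_i*q_{i-1} + q_{i-2} with p_{-2}=0, p_{-1}=1, q_{-2}=1, q_{-1}=0):
  i=0: a_0=10, p_0 = 10*1 + 0 = 10, q_0 = 10*0 + 1 = 1.
  i=1: a_1=1, p_1 = 1*10 + 1 = 11, q_1 = 1*1 + 0 = 1.
  i=2: a_2=3, p_2 = 3*11 + 10 = 43, q_2 = 3*1 + 1 = 4.
  i=3: a_3=2, p_3 = 2*43 + 11 = 97, q_3 = 2*4 + 1 = 9.
  i=4: a_4=1, p_4 = 1*97 + 43 = 140, q_4 = 1*9 + 4 = 13.
  i=5: a_5=4, p_5 = 4*140 + 97 = 657, q_5 = 4*13 + 9 = 61.
  i=6: a_6=1, p_6 = 1*657 + 140 = 797, q_6 = 1*61 + 13 = 74.
  i=7: a_7=2, p_7 = 2*797 + 657 = 2251, q_7 = 2*74 + 61 = 209.
  i=8: a_8=3, p_8 = 3*2251 + 797 = 7550, q_8 = 3*209 + 74 = 701.
  i=9: a_9=1, p_9 = 1*7550 + 2251 = 9801, q_9 = 1*701 + 209 = 910.
Check: 9801^2 - 116*910^2 = 96059601 - 96059600 = 1, so (x, y) = (9801, 910) solves the equation, and by the theorem it is the least positive solution.

(x, y) = (9801, 910)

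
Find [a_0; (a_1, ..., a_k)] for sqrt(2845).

Write x_i = (sqrt(2845) + m_i)/d_i with (m_0, d_0) = (0, 1). a_0 = floor(sqrt(2845)) = 53, since 53^2 = 2809 <= 2845 < 2916 = 54^2.
Iterate m_{i+1} = d_i*a_i - m_i, d_{i+1} = (2845 - m_{i+1}^2)/d_i, a_{i+1} = floor((a_0 + m_{i+1})/d_{i+1}):
  m_1 = 1*53 - 0 = 53, d_1 = (2845 - 53^2)/1 = 36/1 = 36, a_1 = floor((53 + 53)/36) = 2.
  m_2 = 36*2 - 53 = 19, d_2 = (2845 - 19^2)/36 = 2484/36 = 69, a_2 = floor((53 + 19)/69) = 1.
  m_3 = 69*1 - 19 = 50, d_3 = (2845 - 50^2)/69 = 345/69 = 5, a_3 = floor((53 + 50)/5) = 20.
  m_4 = 5*20 - 50 = 50, d_4 = (2845 - 50^2)/5 = 345/5 = 69, a_4 = floor((53 + 50)/69) = 1.
  m_5 = 69*1 - 50 = 19, d_5 = (2845 - 19^2)/69 = 2484/69 = 36, a_5 = floor((53 + 19)/36) = 2.
  m_6 = 36*2 - 19 = 53, d_6 = (2845 - 53^2)/36 = 36/36 = 1, a_6 = floor((53 + 53)/1) = 106.
  m_7 = 1*106 - 53 = 53, d_7 = (2845 - 53^2)/1 = 36/1 = 36: (m_7, d_7) = (m_1, d_1) = (53, 36), so from here the quotients repeat a_1, ..., a_6; the period length is 6.
Hence the expansion of sqrt(2845) is a_0 = 53 followed by the repeating block 2, 1, 20, 1, 2, 106 (period 6).

[53; (2, 1, 20, 1, 2, 106)]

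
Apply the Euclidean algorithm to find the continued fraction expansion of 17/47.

Run the Euclidean algorithm on 17 and 47; the successive quotients are the partial quotients a_0, a_1, ... (each step inverts the fractional part left over by the previous one):
  17 = 0*47 + 17, so a_0 = 0.
  47 = 2*17 + 13, so a_1 = 2.
  17 = 1*13 + 4, so a_2 = 1.
  13 = 3*4 + 1, so a_3 = 3.
  4 = 4*1 + 0, so a_4 = 4.
The remainder reaches 0 after 5 divisions, so the expansion has 5 partial quotients, read off in order.

[0; 2, 1, 3, 4]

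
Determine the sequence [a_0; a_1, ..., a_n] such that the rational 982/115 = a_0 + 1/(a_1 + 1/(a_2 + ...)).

[8; 1, 1, 5, 1, 8]

Run the Euclidean algorithm on 982 and 115; the successive quotients are the partial quotients a_0, a_1, ... (each step inverts the fractional part left over by the previous one):
  982 = 8*115 + 62, so a_0 = 8.
  115 = 1*62 + 53, so a_1 = 1.
  62 = 1*53 + 9, so a_2 = 1.
  53 = 5*9 + 8, so a_3 = 5.
  9 = 1*8 + 1, so a_4 = 1.
  8 = 8*1 + 0, so a_5 = 8.
The remainder reaches 0 after 6 divisions, so the expansion has 6 partial quotients, read off in order.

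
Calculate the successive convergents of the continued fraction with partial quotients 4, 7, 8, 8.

4/1, 29/7, 236/57, 1917/463

Using the convergent recurrence p_i = a_i*p_{i-1} + p_{i-2}, q_i = a_i*q_{i-1} + q_{i-2} with p_{-2}=0, p_{-1}=1, q_{-2}=1, q_{-1}=0:
  i=0: a_0=4, p_0 = 4*1 + 0 = 4, q_0 = 4*0 + 1 = 1.
  i=1: a_1=7, p_1 = 7*4 + 1 = 29, q_1 = 7*1 + 0 = 7.
  i=2: a_2=8, p_2 = 8*29 + 4 = 236, q_2 = 8*7 + 1 = 57.
  i=3: a_3=8, p_3 = 8*236 + 29 = 1917, q_3 = 8*57 + 7 = 463.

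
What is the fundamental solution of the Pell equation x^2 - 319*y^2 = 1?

First expand sqrt(319) as a continued fraction. With x_i = (sqrt(319) + m_i)/d_i and (m_0, d_0) = (0, 1): a_0 = floor(sqrt(319)) = 17, since 17^2 = 289 <= 319 < 324 = 18^2.
Iterate m_{i+1} = d_i*a_i - m_i, d_{i+1} = (319 - m_{i+1}^2)/d_i, a_{i+1} = floor((a_0 + m_{i+1})/d_{i+1}):
  m_1 = 1*17 - 0 = 17, d_1 = (319 - 17^2)/1 = 30/1 = 30, a_1 = floor((17 + 17)/30) = 1.
  m_2 = 30*1 - 17 = 13, d_2 = (319 - 13^2)/30 = 150/30 = 5, a_2 = floor((17 + 13)/5) = 6.
  m_3 = 5*6 - 13 = 17, d_3 = (319 - 17^2)/5 = 30/5 = 6, a_3 = floor((17 + 17)/6) = 5.
  m_4 = 6*5 - 17 = 13, d_4 = (319 - 13^2)/6 = 150/6 = 25, a_4 = floor((17 + 13)/25) = 1.
  m_5 = 25*1 - 13 = 12, d_5 = (319 - 12^2)/25 = 175/25 = 7, a_5 = floor((17 + 12)/7) = 4.
  m_6 = 7*4 - 12 = 16, d_6 = (319 - 16^2)/7 = 63/7 = 9, a_6 = floor((17 + 16)/9) = 3.
  m_7 = 9*3 - 16 = 11, d_7 = (319 - 11^2)/9 = 198/9 = 22, a_7 = floor((17 + 11)/22) = 1.
  m_8 = 22*1 - 11 = 11, d_8 = (319 - 11^2)/22 = 198/22 = 9, a_8 = floor((17 + 11)/9) = 3.
  m_9 = 9*3 - 11 = 16, d_9 = (319 - 16^2)/9 = 63/9 = 7, a_9 = floor((17 + 16)/7) = 4.
  m_10 = 7*4 - 16 = 12, d_10 = (319 - 12^2)/7 = 175/7 = 25, a_10 = floor((17 + 12)/25) = 1.
  m_11 = 25*1 - 12 = 13, d_11 = (319 - 13^2)/25 = 150/25 = 6, a_11 = floor((17 + 13)/6) = 5.
  m_12 = 6*5 - 13 = 17, d_12 = (319 - 17^2)/6 = 30/6 = 5, a_12 = floor((17 + 17)/5) = 6.
  m_13 = 5*6 - 17 = 13, d_13 = (319 - 13^2)/5 = 150/5 = 30, a_13 = floor((17 + 13)/30) = 1.
  m_14 = 30*1 - 13 = 17, d_14 = (319 - 17^2)/30 = 30/30 = 1, a_14 = floor((17 + 17)/1) = 34.
  m_15 = 1*34 - 17 = 17, d_15 = (319 - 17^2)/1 = 30/1 = 30: (m_15, d_15) = (m_1, d_1) = (17, 30), so from here the quotients repeat a_1, ..., a_14; the period length is 14.
So sqrt(319) = [17; (1, 6, 5, 1, 4, 3, 1, 3, 4, 1, 5, 6, 1, 34)] with period length k = 14.
k is even, so the fundamental solution of x^2 - 319y^2 = 1 is (p_{k-1}, q_{k-1}) = (p_13, q_13); compute convergents through index 13.
Convergents (p_i = a_i*p_{i-1} + p_{i-2}, q_i = a_i*q_{i-1} + q_{i-2} with p_{-2}=0, p_{-1}=1, q_{-2}=1, q_{-1}=0):
  i=0: a_0=17, p_0 = 17*1 + 0 = 17, q_0 = 17*0 + 1 = 1.
  i=1: a_1=1, p_1 = 1*17 + 1 = 18, q_1 = 1*1 + 0 = 1.
  i=2: a_2=6, p_2 = 6*18 + 17 = 125, q_2 = 6*1 + 1 = 7.
  i=3: a_3=5, p_3 = 5*125 + 18 = 643, q_3 = 5*7 + 1 = 36.
  i=4: a_4=1, p_4 = 1*643 + 125 = 768, q_4 = 1*36 + 7 = 43.
  i=5: a_5=4, p_5 = 4*768 + 643 = 3715, q_5 = 4*43 + 36 = 208.
  i=6: a_6=3, p_6 = 3*3715 + 768 = 11913, q_6 = 3*208 + 43 = 667.
  i=7: a_7=1, p_7 = 1*11913 + 3715 = 15628, q_7 = 1*667 + 208 = 875.
  i=8: a_8=3, p_8 = 3*15628 + 11913 = 58797, q_8 = 3*875 + 667 = 3292.
  i=9: a_9=4, p_9 = 4*58797 + 15628 = 250816, q_9 = 4*3292 + 875 = 14043.
  i=10: a_10=1, p_10 = 1*250816 + 58797 = 309613, q_10 = 1*14043 + 3292 = 17335.
  i=11: a_11=5, p_11 = 5*309613 + 250816 = 1798881, q_11 = 5*17335 + 14043 = 100718.
  i=12: a_12=6, p_12 = 6*1798881 + 309613 = 11102899, q_12 = 6*100718 + 17335 = 621643.
  i=13: a_13=1, p_13 = 1*11102899 + 1798881 = 12901780, q_13 = 1*621643 + 100718 = 722361.
Check: 12901780^2 - 319*722361^2 = 166455927168400 - 166455927168399 = 1, so (x, y) = (12901780, 722361) solves the equation, and by the theorem it is the least positive solution.

(x, y) = (12901780, 722361)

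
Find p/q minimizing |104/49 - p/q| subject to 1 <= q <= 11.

Expand x = 104/49 as a continued fraction with the Euclidean algorithm:
  104 = 2*49 + 6, so a_0 = 2.
  49 = 8*6 + 1, so a_1 = 8.
  6 = 6*1 + 0, so a_2 = 6.
so x = [2; 8, 6].
Convergents (p_i = a_i*p_{i-1} + p_{i-2}, q_i = a_i*q_{i-1} + q_{i-2} with p_{-2}=0, p_{-1}=1, q_{-2}=1, q_{-1}=0), until the denominator exceeds 11:
  i=0: a_0=2, p_0 = 2*1 + 0 = 2, q_0 = 2*0 + 1 = 1.
  i=1: a_1=8, p_1 = 8*2 + 1 = 17, q_1 = 8*1 + 0 = 8.
  i=2: a_2=6, p_2 = 6*17 + 2 = 104, q_2 = 6*8 + 1 = 49.
q_2 = 49 > 11, so the last convergent with denominator <= 11 is p_1/q_1 = 17/8.
The closest fraction with denominator <= 11 is either p_1/q_1 or the intermediate fraction (k*p_1 + p_0)/(k*q_1 + q_0) with the largest k >= 1 whose denominator stays <= 11; these approach x as k grows, and every other convergent or intermediate fraction in range is farther away.
Largest k: floor((11 - q_0)/q_1) = floor((11 - 1)/8) = 1.
That gives (1*17 + 2)/(1*8 + 1) = 19/9.
Compare the errors: |x - 17/8| = |104*8 - 17*49|/(49*8) = 1/392, and |x - 19/9| = |104*9 - 19*49|/(49*9) = 5/441.
Cross-multiplying, 1*441 = 441 < 1960 = 5*392, so 1/392 is smaller: the convergent 17/8 is closer to x than 19/9.

17/8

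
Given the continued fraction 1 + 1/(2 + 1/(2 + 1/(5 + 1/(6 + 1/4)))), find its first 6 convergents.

1/1, 3/2, 7/5, 38/27, 235/167, 978/695

Using the convergent recurrence p_i = a_i*p_{i-1} + p_{i-2}, q_i = a_i*q_{i-1} + q_{i-2} with p_{-2}=0, p_{-1}=1, q_{-2}=1, q_{-1}=0:
  i=0: a_0=1, p_0 = 1*1 + 0 = 1, q_0 = 1*0 + 1 = 1.
  i=1: a_1=2, p_1 = 2*1 + 1 = 3, q_1 = 2*1 + 0 = 2.
  i=2: a_2=2, p_2 = 2*3 + 1 = 7, q_2 = 2*2 + 1 = 5.
  i=3: a_3=5, p_3 = 5*7 + 3 = 38, q_3 = 5*5 + 2 = 27.
  i=4: a_4=6, p_4 = 6*38 + 7 = 235, q_4 = 6*27 + 5 = 167.
  i=5: a_5=4, p_5 = 4*235 + 38 = 978, q_5 = 4*167 + 27 = 695.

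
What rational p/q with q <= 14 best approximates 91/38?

Expand x = 91/38 as a continued fraction with the Euclidean algorithm:
  91 = 2*38 + 15, so a_0 = 2.
  38 = 2*15 + 8, so a_1 = 2.
  15 = 1*8 + 7, so a_2 = 1.
  8 = 1*7 + 1, so a_3 = 1.
  7 = 7*1 + 0, so a_4 = 7.
so x = [2; 2, 1, 1, 7].
Convergents (p_i = a_i*p_{i-1} + p_{i-2}, q_i = a_i*q_{i-1} + q_{i-2} with p_{-2}=0, p_{-1}=1, q_{-2}=1, q_{-1}=0), until the denominator exceeds 14:
  i=0: a_0=2, p_0 = 2*1 + 0 = 2, q_0 = 2*0 + 1 = 1.
  i=1: a_1=2, p_1 = 2*2 + 1 = 5, q_1 = 2*1 + 0 = 2.
  i=2: a_2=1, p_2 = 1*5 + 2 = 7, q_2 = 1*2 + 1 = 3.
  i=3: a_3=1, p_3 = 1*7 + 5 = 12, q_3 = 1*3 + 2 = 5.
  i=4: a_4=7, p_4 = 7*12 + 7 = 91, q_4 = 7*5 + 3 = 38.
q_4 = 38 > 14, so the last convergent with denominator <= 14 is p_3/q_3 = 12/5.
The closest fraction with denominator <= 14 is either p_3/q_3 or the intermediate fraction (k*p_3 + p_2)/(k*q_3 + q_2) with the largest k >= 1 whose denominator stays <= 14; these approach x as k grows, and every other convergent or intermediate fraction in range is farther away.
Largest k: floor((14 - q_2)/q_3) = floor((14 - 3)/5) = 2.
That gives (2*12 + 7)/(2*5 + 3) = 31/13.
Compare the errors: |x - 12/5| = |91*5 - 12*38|/(38*5) = 1/190, and |x - 31/13| = |91*13 - 31*38|/(38*13) = 5/494.
Cross-multiplying, 1*494 = 494 < 950 = 5*190, so 1/190 is smaller: the convergent 12/5 is closer to x than 31/13.

12/5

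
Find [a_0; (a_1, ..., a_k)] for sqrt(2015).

Write x_i = (sqrt(2015) + m_i)/d_i with (m_0, d_0) = (0, 1). a_0 = floor(sqrt(2015)) = 44, since 44^2 = 1936 <= 2015 < 2025 = 45^2.
Iterate m_{i+1} = d_i*a_i - m_i, d_{i+1} = (2015 - m_{i+1}^2)/d_i, a_{i+1} = floor((a_0 + m_{i+1})/d_{i+1}):
  m_1 = 1*44 - 0 = 44, d_1 = (2015 - 44^2)/1 = 79/1 = 79, a_1 = floor((44 + 44)/79) = 1.
  m_2 = 79*1 - 44 = 35, d_2 = (2015 - 35^2)/79 = 790/79 = 10, a_2 = floor((44 + 35)/10) = 7.
  m_3 = 10*7 - 35 = 35, d_3 = (2015 - 35^2)/10 = 790/10 = 79, a_3 = floor((44 + 35)/79) = 1.
  m_4 = 79*1 - 35 = 44, d_4 = (2015 - 44^2)/79 = 79/79 = 1, a_4 = floor((44 + 44)/1) = 88.
  m_5 = 1*88 - 44 = 44, d_5 = (2015 - 44^2)/1 = 79/1 = 79: (m_5, d_5) = (m_1, d_1) = (44, 79), so from here the quotients repeat a_1, ..., a_4; the period length is 4.
Hence the expansion of sqrt(2015) is a_0 = 44 followed by the repeating block 1, 7, 1, 88 (period 4).

[44; (1, 7, 1, 88)]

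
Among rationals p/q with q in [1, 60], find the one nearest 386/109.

85/24

Expand x = 386/109 as a continued fraction with the Euclidean algorithm:
  386 = 3*109 + 59, so a_0 = 3.
  109 = 1*59 + 50, so a_1 = 1.
  59 = 1*50 + 9, so a_2 = 1.
  50 = 5*9 + 5, so a_3 = 5.
  9 = 1*5 + 4, so a_4 = 1.
  5 = 1*4 + 1, so a_5 = 1.
  4 = 4*1 + 0, so a_6 = 4.
so x = [3; 1, 1, 5, 1, 1, 4].
Convergents (p_i = a_i*p_{i-1} + p_{i-2}, q_i = a_i*q_{i-1} + q_{i-2} with p_{-2}=0, p_{-1}=1, q_{-2}=1, q_{-1}=0), until the denominator exceeds 60:
  i=0: a_0=3, p_0 = 3*1 + 0 = 3, q_0 = 3*0 + 1 = 1.
  i=1: a_1=1, p_1 = 1*3 + 1 = 4, q_1 = 1*1 + 0 = 1.
  i=2: a_2=1, p_2 = 1*4 + 3 = 7, q_2 = 1*1 + 1 = 2.
  i=3: a_3=5, p_3 = 5*7 + 4 = 39, q_3 = 5*2 + 1 = 11.
  i=4: a_4=1, p_4 = 1*39 + 7 = 46, q_4 = 1*11 + 2 = 13.
  i=5: a_5=1, p_5 = 1*46 + 39 = 85, q_5 = 1*13 + 11 = 24.
  i=6: a_6=4, p_6 = 4*85 + 46 = 386, q_6 = 4*24 + 13 = 109.
q_6 = 109 > 60, so the last convergent with denominator <= 60 is p_5/q_5 = 85/24.
The closest fraction with denominator <= 60 is either p_5/q_5 or the intermediate fraction (k*p_5 + p_4)/(k*q_5 + q_4) with the largest k >= 1 whose denominator stays <= 60; these approach x as k grows, and every other convergent or intermediate fraction in range is farther away.
Largest k: floor((60 - q_4)/q_5) = floor((60 - 13)/24) = 1.
That gives (1*85 + 46)/(1*24 + 13) = 131/37.
Compare the errors: |x - 85/24| = |386*24 - 85*109|/(109*24) = 1/2616, and |x - 131/37| = |386*37 - 131*109|/(109*37) = 3/4033.
Cross-multiplying, 1*4033 = 4033 < 7848 = 3*2616, so 1/2616 is smaller: the convergent 85/24 is closer to x than 131/37.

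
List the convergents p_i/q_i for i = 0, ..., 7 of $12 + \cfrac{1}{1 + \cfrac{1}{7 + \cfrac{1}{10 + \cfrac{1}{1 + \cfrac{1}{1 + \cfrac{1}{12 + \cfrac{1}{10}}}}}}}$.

12/1, 13/1, 103/8, 1043/81, 1146/89, 2189/170, 27414/2129, 276329/21460

Using the convergent recurrence p_i = a_i*p_{i-1} + p_{i-2}, q_i = a_i*q_{i-1} + q_{i-2} with p_{-2}=0, p_{-1}=1, q_{-2}=1, q_{-1}=0:
  i=0: a_0=12, p_0 = 12*1 + 0 = 12, q_0 = 12*0 + 1 = 1.
  i=1: a_1=1, p_1 = 1*12 + 1 = 13, q_1 = 1*1 + 0 = 1.
  i=2: a_2=7, p_2 = 7*13 + 12 = 103, q_2 = 7*1 + 1 = 8.
  i=3: a_3=10, p_3 = 10*103 + 13 = 1043, q_3 = 10*8 + 1 = 81.
  i=4: a_4=1, p_4 = 1*1043 + 103 = 1146, q_4 = 1*81 + 8 = 89.
  i=5: a_5=1, p_5 = 1*1146 + 1043 = 2189, q_5 = 1*89 + 81 = 170.
  i=6: a_6=12, p_6 = 12*2189 + 1146 = 27414, q_6 = 12*170 + 89 = 2129.
  i=7: a_7=10, p_7 = 10*27414 + 2189 = 276329, q_7 = 10*2129 + 170 = 21460.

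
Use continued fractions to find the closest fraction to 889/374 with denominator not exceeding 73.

145/61

Expand x = 889/374 as a continued fraction with the Euclidean algorithm:
  889 = 2*374 + 141, so a_0 = 2.
  374 = 2*141 + 92, so a_1 = 2.
  141 = 1*92 + 49, so a_2 = 1.
  92 = 1*49 + 43, so a_3 = 1.
  49 = 1*43 + 6, so a_4 = 1.
  43 = 7*6 + 1, so a_5 = 7.
  6 = 6*1 + 0, so a_6 = 6.
so x = [2; 2, 1, 1, 1, 7, 6].
Convergents (p_i = a_i*p_{i-1} + p_{i-2}, q_i = a_i*q_{i-1} + q_{i-2} with p_{-2}=0, p_{-1}=1, q_{-2}=1, q_{-1}=0), until the denominator exceeds 73:
  i=0: a_0=2, p_0 = 2*1 + 0 = 2, q_0 = 2*0 + 1 = 1.
  i=1: a_1=2, p_1 = 2*2 + 1 = 5, q_1 = 2*1 + 0 = 2.
  i=2: a_2=1, p_2 = 1*5 + 2 = 7, q_2 = 1*2 + 1 = 3.
  i=3: a_3=1, p_3 = 1*7 + 5 = 12, q_3 = 1*3 + 2 = 5.
  i=4: a_4=1, p_4 = 1*12 + 7 = 19, q_4 = 1*5 + 3 = 8.
  i=5: a_5=7, p_5 = 7*19 + 12 = 145, q_5 = 7*8 + 5 = 61.
  i=6: a_6=6, p_6 = 6*145 + 19 = 889, q_6 = 6*61 + 8 = 374.
q_6 = 374 > 73, so the last convergent with denominator <= 73 is p_5/q_5 = 145/61.
The closest fraction with denominator <= 73 is either p_5/q_5 or the intermediate fraction (k*p_5 + p_4)/(k*q_5 + q_4) with the largest k >= 1 whose denominator stays <= 73; these approach x as k grows, and every other convergent or intermediate fraction in range is farther away.
Largest k: floor((73 - q_4)/q_5) = floor((73 - 8)/61) = 1.
That gives (1*145 + 19)/(1*61 + 8) = 164/69.
Compare the errors: |x - 145/61| = |889*61 - 145*374|/(374*61) = 1/22814, and |x - 164/69| = |889*69 - 164*374|/(374*69) = 5/25806.
Cross-multiplying, 1*25806 = 25806 < 114070 = 5*22814, so 1/22814 is smaller: the convergent 145/61 is closer to x than 164/69.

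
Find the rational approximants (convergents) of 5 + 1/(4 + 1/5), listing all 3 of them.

Using the convergent recurrence p_i = a_i*p_{i-1} + p_{i-2}, q_i = a_i*q_{i-1} + q_{i-2} with p_{-2}=0, p_{-1}=1, q_{-2}=1, q_{-1}=0:
  i=0: a_0=5, p_0 = 5*1 + 0 = 5, q_0 = 5*0 + 1 = 1.
  i=1: a_1=4, p_1 = 4*5 + 1 = 21, q_1 = 4*1 + 0 = 4.
  i=2: a_2=5, p_2 = 5*21 + 5 = 110, q_2 = 5*4 + 1 = 21.

5/1, 21/4, 110/21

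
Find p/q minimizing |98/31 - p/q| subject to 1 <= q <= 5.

Expand x = 98/31 as a continued fraction with the Euclidean algorithm:
  98 = 3*31 + 5, so a_0 = 3.
  31 = 6*5 + 1, so a_1 = 6.
  5 = 5*1 + 0, so a_2 = 5.
so x = [3; 6, 5].
Convergents (p_i = a_i*p_{i-1} + p_{i-2}, q_i = a_i*q_{i-1} + q_{i-2} with p_{-2}=0, p_{-1}=1, q_{-2}=1, q_{-1}=0), until the denominator exceeds 5:
  i=0: a_0=3, p_0 = 3*1 + 0 = 3, q_0 = 3*0 + 1 = 1.
  i=1: a_1=6, p_1 = 6*3 + 1 = 19, q_1 = 6*1 + 0 = 6.
q_1 = 6 > 5, so the last convergent with denominator <= 5 is p_0/q_0 = 3/1.
The closest fraction with denominator <= 5 is either p_0/q_0 or the intermediate fraction (k*p_0 + p_{-1})/(k*q_0 + q_{-1}) with the largest k >= 1 whose denominator stays <= 5; these approach x as k grows, and every other convergent or intermediate fraction in range is farther away.
Largest k: floor((5 - q_{-1})/q_0) = floor((5 - 0)/1) = 5 (using the seeds p_{-1} = 1, q_{-1} = 0).
That gives (5*3 + 1)/(5*1 + 0) = 16/5.
Compare the errors: |x - 3/1| = |98*1 - 3*31|/(31*1) = 5/31, and |x - 16/5| = |98*5 - 16*31|/(31*5) = 6/155.
Cross-multiplying, 6*31 = 186 < 775 = 5*155, so 6/155 is smaller: the intermediate fraction 16/5 is closer to x than 3/1.

16/5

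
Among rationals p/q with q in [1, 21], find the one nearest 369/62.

125/21

Expand x = 369/62 as a continued fraction with the Euclidean algorithm:
  369 = 5*62 + 59, so a_0 = 5.
  62 = 1*59 + 3, so a_1 = 1.
  59 = 19*3 + 2, so a_2 = 19.
  3 = 1*2 + 1, so a_3 = 1.
  2 = 2*1 + 0, so a_4 = 2.
so x = [5; 1, 19, 1, 2].
Convergents (p_i = a_i*p_{i-1} + p_{i-2}, q_i = a_i*q_{i-1} + q_{i-2} with p_{-2}=0, p_{-1}=1, q_{-2}=1, q_{-1}=0), until the denominator exceeds 21:
  i=0: a_0=5, p_0 = 5*1 + 0 = 5, q_0 = 5*0 + 1 = 1.
  i=1: a_1=1, p_1 = 1*5 + 1 = 6, q_1 = 1*1 + 0 = 1.
  i=2: a_2=19, p_2 = 19*6 + 5 = 119, q_2 = 19*1 + 1 = 20.
  i=3: a_3=1, p_3 = 1*119 + 6 = 125, q_3 = 1*20 + 1 = 21.
  i=4: a_4=2, p_4 = 2*125 + 119 = 369, q_4 = 2*21 + 20 = 62.
q_4 = 62 > 21, so the last convergent with denominator <= 21 is p_3/q_3 = 125/21.
The closest fraction with denominator <= 21 is either p_3/q_3 or the intermediate fraction (k*p_3 + p_2)/(k*q_3 + q_2) with the largest k >= 1 whose denominator stays <= 21; these approach x as k grows, and every other convergent or intermediate fraction in range is farther away.
Largest k: floor((21 - q_2)/q_3) = floor((21 - 20)/21) = 0.
Since k = 0, no intermediate fraction beyond p_3/q_3 has denominator <= 21, so the convergent 125/21 is the closest (its error is |369*21 - 125*62|/(62*21) = 1/1302).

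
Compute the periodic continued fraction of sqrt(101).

[10; (20)]

Write x_i = (sqrt(101) + m_i)/d_i with (m_0, d_0) = (0, 1). a_0 = floor(sqrt(101)) = 10, since 10^2 = 100 <= 101 < 121 = 11^2.
Iterate m_{i+1} = d_i*a_i - m_i, d_{i+1} = (101 - m_{i+1}^2)/d_i, a_{i+1} = floor((a_0 + m_{i+1})/d_{i+1}):
  m_1 = 1*10 - 0 = 10, d_1 = (101 - 10^2)/1 = 1/1 = 1, a_1 = floor((10 + 10)/1) = 20.
  m_2 = 1*20 - 10 = 10, d_2 = (101 - 10^2)/1 = 1/1 = 1: (m_2, d_2) = (m_1, d_1) = (10, 1), so from here the quotient a_1 repeats; the period length is 1.
Hence the expansion of sqrt(101) is a_0 = 10 followed by the repeating block 20 (period 1).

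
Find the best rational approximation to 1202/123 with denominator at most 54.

215/22

Expand x = 1202/123 as a continued fraction with the Euclidean algorithm:
  1202 = 9*123 + 95, so a_0 = 9.
  123 = 1*95 + 28, so a_1 = 1.
  95 = 3*28 + 11, so a_2 = 3.
  28 = 2*11 + 6, so a_3 = 2.
  11 = 1*6 + 5, so a_4 = 1.
  6 = 1*5 + 1, so a_5 = 1.
  5 = 5*1 + 0, so a_6 = 5.
so x = [9; 1, 3, 2, 1, 1, 5].
Convergents (p_i = a_i*p_{i-1} + p_{i-2}, q_i = a_i*q_{i-1} + q_{i-2} with p_{-2}=0, p_{-1}=1, q_{-2}=1, q_{-1}=0), until the denominator exceeds 54:
  i=0: a_0=9, p_0 = 9*1 + 0 = 9, q_0 = 9*0 + 1 = 1.
  i=1: a_1=1, p_1 = 1*9 + 1 = 10, q_1 = 1*1 + 0 = 1.
  i=2: a_2=3, p_2 = 3*10 + 9 = 39, q_2 = 3*1 + 1 = 4.
  i=3: a_3=2, p_3 = 2*39 + 10 = 88, q_3 = 2*4 + 1 = 9.
  i=4: a_4=1, p_4 = 1*88 + 39 = 127, q_4 = 1*9 + 4 = 13.
  i=5: a_5=1, p_5 = 1*127 + 88 = 215, q_5 = 1*13 + 9 = 22.
  i=6: a_6=5, p_6 = 5*215 + 127 = 1202, q_6 = 5*22 + 13 = 123.
q_6 = 123 > 54, so the last convergent with denominator <= 54 is p_5/q_5 = 215/22.
The closest fraction with denominator <= 54 is either p_5/q_5 or the intermediate fraction (k*p_5 + p_4)/(k*q_5 + q_4) with the largest k >= 1 whose denominator stays <= 54; these approach x as k grows, and every other convergent or intermediate fraction in range is farther away.
Largest k: floor((54 - q_4)/q_5) = floor((54 - 13)/22) = 1.
That gives (1*215 + 127)/(1*22 + 13) = 342/35.
Compare the errors: |x - 215/22| = |1202*22 - 215*123|/(123*22) = 1/2706, and |x - 342/35| = |1202*35 - 342*123|/(123*35) = 4/4305.
Cross-multiplying, 1*4305 = 4305 < 10824 = 4*2706, so 1/2706 is smaller: the convergent 215/22 is closer to x than 342/35.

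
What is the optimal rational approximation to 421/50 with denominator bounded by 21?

160/19

Expand x = 421/50 as a continued fraction with the Euclidean algorithm:
  421 = 8*50 + 21, so a_0 = 8.
  50 = 2*21 + 8, so a_1 = 2.
  21 = 2*8 + 5, so a_2 = 2.
  8 = 1*5 + 3, so a_3 = 1.
  5 = 1*3 + 2, so a_4 = 1.
  3 = 1*2 + 1, so a_5 = 1.
  2 = 2*1 + 0, so a_6 = 2.
so x = [8; 2, 2, 1, 1, 1, 2].
Convergents (p_i = a_i*p_{i-1} + p_{i-2}, q_i = a_i*q_{i-1} + q_{i-2} with p_{-2}=0, p_{-1}=1, q_{-2}=1, q_{-1}=0), until the denominator exceeds 21:
  i=0: a_0=8, p_0 = 8*1 + 0 = 8, q_0 = 8*0 + 1 = 1.
  i=1: a_1=2, p_1 = 2*8 + 1 = 17, q_1 = 2*1 + 0 = 2.
  i=2: a_2=2, p_2 = 2*17 + 8 = 42, q_2 = 2*2 + 1 = 5.
  i=3: a_3=1, p_3 = 1*42 + 17 = 59, q_3 = 1*5 + 2 = 7.
  i=4: a_4=1, p_4 = 1*59 + 42 = 101, q_4 = 1*7 + 5 = 12.
  i=5: a_5=1, p_5 = 1*101 + 59 = 160, q_5 = 1*12 + 7 = 19.
  i=6: a_6=2, p_6 = 2*160 + 101 = 421, q_6 = 2*19 + 12 = 50.
q_6 = 50 > 21, so the last convergent with denominator <= 21 is p_5/q_5 = 160/19.
The closest fraction with denominator <= 21 is either p_5/q_5 or the intermediate fraction (k*p_5 + p_4)/(k*q_5 + q_4) with the largest k >= 1 whose denominator stays <= 21; these approach x as k grows, and every other convergent or intermediate fraction in range is farther away.
Largest k: floor((21 - q_4)/q_5) = floor((21 - 12)/19) = 0.
Since k = 0, no intermediate fraction beyond p_5/q_5 has denominator <= 21, so the convergent 160/19 is the closest (its error is |421*19 - 160*50|/(50*19) = 1/950).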